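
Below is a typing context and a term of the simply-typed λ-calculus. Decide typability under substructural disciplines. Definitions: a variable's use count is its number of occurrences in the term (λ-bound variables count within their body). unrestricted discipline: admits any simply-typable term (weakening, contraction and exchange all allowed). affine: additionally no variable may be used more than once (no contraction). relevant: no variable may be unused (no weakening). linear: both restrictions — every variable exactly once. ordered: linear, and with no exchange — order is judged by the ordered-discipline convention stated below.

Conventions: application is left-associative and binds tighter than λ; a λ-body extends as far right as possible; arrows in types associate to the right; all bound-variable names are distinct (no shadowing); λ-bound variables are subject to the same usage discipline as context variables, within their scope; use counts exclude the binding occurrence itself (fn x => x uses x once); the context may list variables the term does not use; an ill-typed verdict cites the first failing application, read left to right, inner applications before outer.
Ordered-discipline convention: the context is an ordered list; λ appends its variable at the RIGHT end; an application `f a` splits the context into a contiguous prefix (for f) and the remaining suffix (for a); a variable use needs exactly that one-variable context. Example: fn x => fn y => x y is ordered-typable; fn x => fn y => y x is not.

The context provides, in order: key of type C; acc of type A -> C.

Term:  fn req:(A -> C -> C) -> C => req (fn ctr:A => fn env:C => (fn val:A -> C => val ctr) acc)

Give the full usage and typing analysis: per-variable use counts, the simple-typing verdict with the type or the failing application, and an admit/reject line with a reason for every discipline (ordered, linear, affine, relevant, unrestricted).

usage: key: 0×, acc: 1×, req (bound): 1×, ctr (bound): 1×, env (bound): 0×, val (bound): 1×
order of uses: req, val, ctr, acc
typing: well-typed — term : ((A -> C -> C) -> C) -> C
ordered: ✗, unused: key, env — weakening required
linear: ✗, unused: key, env — weakening required
affine: ✓, no duplicate uses among key, acc, req, ctr, env, val
relevant: ✗, unused: key, env — weakening required
unrestricted: ✓, type-checks (((A -> C -> C) -> C) -> C) and nothing is barred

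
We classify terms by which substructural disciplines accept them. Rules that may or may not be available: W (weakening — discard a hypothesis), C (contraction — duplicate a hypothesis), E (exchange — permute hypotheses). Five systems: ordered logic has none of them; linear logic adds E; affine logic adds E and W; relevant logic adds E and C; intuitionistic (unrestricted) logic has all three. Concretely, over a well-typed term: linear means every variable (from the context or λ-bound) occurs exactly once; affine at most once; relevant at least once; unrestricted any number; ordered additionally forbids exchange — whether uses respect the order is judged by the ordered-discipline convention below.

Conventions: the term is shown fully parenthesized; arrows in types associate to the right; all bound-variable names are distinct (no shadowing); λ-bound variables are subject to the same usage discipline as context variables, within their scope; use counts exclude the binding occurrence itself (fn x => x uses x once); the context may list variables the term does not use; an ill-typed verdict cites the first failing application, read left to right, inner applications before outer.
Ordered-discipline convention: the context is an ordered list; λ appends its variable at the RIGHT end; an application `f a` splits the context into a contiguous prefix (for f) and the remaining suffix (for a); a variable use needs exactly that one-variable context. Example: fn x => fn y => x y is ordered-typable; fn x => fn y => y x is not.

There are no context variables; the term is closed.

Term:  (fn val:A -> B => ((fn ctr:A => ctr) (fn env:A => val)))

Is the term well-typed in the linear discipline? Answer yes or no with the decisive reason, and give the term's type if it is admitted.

no — fails simple typing
use counts: val (λ-bound): 1×, ctr (λ-bound): 1×, env (λ-bound): 0×
order of uses: ctr, val
typing: ill-typed: a function awaiting A gets A -> A -> B
summary: ordered ✗, linear ✗, affine ✗, relevant ✗, unrestricted ✗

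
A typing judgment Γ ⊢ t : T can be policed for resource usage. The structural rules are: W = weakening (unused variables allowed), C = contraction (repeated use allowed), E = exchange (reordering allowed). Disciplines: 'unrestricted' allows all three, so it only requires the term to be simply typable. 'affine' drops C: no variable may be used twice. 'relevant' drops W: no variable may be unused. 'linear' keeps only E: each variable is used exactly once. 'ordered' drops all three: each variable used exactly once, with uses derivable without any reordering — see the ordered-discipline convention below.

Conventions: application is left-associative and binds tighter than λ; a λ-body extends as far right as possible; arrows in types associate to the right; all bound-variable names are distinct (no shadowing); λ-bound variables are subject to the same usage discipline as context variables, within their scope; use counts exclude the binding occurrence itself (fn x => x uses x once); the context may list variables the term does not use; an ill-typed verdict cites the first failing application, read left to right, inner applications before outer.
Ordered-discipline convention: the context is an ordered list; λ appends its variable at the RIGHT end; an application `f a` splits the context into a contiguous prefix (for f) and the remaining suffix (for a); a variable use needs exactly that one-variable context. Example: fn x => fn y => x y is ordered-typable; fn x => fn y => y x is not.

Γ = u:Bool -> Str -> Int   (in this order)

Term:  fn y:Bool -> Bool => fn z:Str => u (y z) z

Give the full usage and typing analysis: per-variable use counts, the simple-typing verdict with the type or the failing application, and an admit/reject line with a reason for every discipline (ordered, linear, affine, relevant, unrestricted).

usage: u: 1×; y [bound]: 1×; z [bound]: 2×
left-to-right use order: u, y, z, z
typing: ill-typed: argument of type Str where Bool is required
ordered: ✗ — the type mismatch rejects it
linear: ✗ — not simply typable
affine: ✗ — fails simple typing
relevant: ✗ — a type mismatch blocks all five
unrestricted: ✗ — the type mismatch rejects it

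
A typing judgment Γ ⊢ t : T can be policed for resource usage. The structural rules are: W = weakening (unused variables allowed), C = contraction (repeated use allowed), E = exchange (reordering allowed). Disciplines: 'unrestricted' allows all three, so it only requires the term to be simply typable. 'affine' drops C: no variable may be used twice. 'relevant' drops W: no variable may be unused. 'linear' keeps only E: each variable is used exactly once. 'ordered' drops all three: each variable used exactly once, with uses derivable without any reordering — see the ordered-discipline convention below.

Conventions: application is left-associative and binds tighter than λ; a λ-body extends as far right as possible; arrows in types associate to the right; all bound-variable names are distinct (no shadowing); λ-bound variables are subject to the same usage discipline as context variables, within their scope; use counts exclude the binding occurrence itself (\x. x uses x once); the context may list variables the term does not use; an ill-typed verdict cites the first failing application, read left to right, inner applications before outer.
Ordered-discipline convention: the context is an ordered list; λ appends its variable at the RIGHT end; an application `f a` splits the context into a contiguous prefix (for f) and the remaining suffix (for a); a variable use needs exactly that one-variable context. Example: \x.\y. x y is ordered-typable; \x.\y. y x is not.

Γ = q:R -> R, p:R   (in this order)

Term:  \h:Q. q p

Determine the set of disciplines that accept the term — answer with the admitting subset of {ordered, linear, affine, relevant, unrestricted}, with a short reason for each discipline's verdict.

admitted in: affine, unrestricted
use counts: q: 1×; p: 1×; h [bound]: 0×
left-to-right use order: q, p
typing: well-typed at Q -> R
ordered: ✗, h left unused
linear: ✗, h left unused
affine: ✓, no duplicate uses among q, p, h
relevant: ✗, h left unused
unrestricted: ✓, simply typable at Q -> R; W, C, E all held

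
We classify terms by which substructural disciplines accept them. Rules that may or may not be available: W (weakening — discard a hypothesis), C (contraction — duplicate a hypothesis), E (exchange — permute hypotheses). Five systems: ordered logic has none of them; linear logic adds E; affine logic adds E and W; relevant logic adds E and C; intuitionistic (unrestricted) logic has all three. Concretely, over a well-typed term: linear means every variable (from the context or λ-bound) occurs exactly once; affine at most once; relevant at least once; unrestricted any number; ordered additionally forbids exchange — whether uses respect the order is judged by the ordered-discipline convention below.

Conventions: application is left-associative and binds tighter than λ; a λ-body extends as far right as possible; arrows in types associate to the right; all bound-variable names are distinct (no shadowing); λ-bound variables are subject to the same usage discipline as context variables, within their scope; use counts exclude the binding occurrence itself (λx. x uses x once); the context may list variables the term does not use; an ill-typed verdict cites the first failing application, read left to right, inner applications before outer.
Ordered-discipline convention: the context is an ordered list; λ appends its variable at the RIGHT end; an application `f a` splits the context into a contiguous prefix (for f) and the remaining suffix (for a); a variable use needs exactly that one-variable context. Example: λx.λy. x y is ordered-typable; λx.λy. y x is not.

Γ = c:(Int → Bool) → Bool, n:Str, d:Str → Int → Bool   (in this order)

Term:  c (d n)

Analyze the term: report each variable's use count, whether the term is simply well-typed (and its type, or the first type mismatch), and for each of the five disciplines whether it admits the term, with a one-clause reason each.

variable uses: c: 1×; n: 1×; d: 1×
left-to-right use order: c, d, n
typing: well-typed at Bool
ordered ✗ (use order c, d, n needs exchange)
linear ✓ (exactly-once usage across c, n, d)
affine ✓ (no duplicate uses among c, n, d)
relevant ✓ (at least one use each (c, n, d))
unrestricted ✓ (type-checks (Bool) and nothing is barred)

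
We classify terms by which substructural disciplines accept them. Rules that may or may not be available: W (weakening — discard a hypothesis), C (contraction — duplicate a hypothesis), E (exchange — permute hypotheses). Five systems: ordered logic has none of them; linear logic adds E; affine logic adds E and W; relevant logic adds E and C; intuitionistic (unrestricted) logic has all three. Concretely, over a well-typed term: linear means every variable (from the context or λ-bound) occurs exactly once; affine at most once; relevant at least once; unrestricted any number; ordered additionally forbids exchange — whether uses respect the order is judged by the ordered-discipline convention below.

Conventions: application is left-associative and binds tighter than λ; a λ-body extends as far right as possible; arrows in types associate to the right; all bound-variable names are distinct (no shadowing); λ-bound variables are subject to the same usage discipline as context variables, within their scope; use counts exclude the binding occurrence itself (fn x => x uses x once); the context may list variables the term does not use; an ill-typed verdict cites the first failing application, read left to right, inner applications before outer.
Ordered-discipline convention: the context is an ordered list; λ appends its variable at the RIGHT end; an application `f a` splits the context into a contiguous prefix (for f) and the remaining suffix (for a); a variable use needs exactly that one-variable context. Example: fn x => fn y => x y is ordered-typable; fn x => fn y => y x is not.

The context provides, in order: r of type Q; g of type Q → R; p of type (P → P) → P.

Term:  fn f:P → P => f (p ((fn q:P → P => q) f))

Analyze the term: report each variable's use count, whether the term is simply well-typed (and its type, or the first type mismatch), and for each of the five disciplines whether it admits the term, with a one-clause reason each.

use counts: r: 0, g: 0, p: 1, f (bound): 2, q (bound): 1
left-to-right use order: f, p, q, f
typing: well-typed — term : (P → P) → P
ordered ✗ (needs contraction — f ×2; r, g left unused)
linear ✗ (needs contraction — f ×2; r, g left unused)
affine ✗ (needs contraction — f ×2)
relevant ✗ (r, g left unused)
unrestricted ✓ (well-typed at (P → P) → P; no restrictions here)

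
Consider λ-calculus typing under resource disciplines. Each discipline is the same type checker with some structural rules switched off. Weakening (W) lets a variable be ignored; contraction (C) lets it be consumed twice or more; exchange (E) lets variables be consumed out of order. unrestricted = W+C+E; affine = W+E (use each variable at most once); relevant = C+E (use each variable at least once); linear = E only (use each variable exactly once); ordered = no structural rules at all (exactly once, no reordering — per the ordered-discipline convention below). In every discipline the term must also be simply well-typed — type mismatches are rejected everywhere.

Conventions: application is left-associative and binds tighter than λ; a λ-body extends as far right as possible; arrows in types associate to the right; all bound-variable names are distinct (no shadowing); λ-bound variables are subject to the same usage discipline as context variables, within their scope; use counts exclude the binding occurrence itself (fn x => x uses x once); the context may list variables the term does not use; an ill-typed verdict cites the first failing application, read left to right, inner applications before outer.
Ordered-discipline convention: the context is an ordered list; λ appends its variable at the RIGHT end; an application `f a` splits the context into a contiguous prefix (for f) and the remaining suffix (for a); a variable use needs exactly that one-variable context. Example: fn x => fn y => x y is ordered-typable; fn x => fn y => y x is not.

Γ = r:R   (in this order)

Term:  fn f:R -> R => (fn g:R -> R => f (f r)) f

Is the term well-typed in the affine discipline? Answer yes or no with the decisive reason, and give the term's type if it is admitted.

no — needs contraction — f ×3
counts: r: 1×, f [bound]: 3×, g [bound]: 0×
left-to-right use order: f, f, r, f
typing: well-typed — term : (R -> R) -> R
all disciplines: ordered ✗ · linear ✗ · affine ✗ · relevant ✗ · unrestricted ✓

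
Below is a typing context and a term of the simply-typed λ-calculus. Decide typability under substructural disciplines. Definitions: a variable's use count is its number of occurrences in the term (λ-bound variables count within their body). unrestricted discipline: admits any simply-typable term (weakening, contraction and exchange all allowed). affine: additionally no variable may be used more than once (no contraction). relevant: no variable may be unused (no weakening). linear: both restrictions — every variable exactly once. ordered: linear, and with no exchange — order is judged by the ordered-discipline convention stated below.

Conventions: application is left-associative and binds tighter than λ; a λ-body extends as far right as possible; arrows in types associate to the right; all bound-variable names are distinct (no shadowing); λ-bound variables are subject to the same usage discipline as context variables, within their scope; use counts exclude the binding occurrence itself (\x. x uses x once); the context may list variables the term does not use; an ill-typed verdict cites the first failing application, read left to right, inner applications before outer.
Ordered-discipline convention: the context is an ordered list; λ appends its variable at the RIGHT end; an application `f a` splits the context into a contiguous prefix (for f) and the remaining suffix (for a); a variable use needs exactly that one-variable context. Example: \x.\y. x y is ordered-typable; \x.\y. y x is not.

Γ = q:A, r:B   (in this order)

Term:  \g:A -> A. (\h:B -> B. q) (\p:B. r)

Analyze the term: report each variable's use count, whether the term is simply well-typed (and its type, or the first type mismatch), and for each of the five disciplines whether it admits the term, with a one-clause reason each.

usage: q=1, r=1, g [bound]=0, h [bound]=0, p [bound]=0
order of uses: q, r
typing: well-typed at (A -> A) -> A
ordered: ✗, g, h, p never used (weakening)
linear: ✗, g, h, p never used (weakening)
affine: ✓, none of q, r, g, h, p used more than once
relevant: ✗, g, h, p never used (weakening)
unrestricted: ✓, typability at (A -> A) -> A is all that's needed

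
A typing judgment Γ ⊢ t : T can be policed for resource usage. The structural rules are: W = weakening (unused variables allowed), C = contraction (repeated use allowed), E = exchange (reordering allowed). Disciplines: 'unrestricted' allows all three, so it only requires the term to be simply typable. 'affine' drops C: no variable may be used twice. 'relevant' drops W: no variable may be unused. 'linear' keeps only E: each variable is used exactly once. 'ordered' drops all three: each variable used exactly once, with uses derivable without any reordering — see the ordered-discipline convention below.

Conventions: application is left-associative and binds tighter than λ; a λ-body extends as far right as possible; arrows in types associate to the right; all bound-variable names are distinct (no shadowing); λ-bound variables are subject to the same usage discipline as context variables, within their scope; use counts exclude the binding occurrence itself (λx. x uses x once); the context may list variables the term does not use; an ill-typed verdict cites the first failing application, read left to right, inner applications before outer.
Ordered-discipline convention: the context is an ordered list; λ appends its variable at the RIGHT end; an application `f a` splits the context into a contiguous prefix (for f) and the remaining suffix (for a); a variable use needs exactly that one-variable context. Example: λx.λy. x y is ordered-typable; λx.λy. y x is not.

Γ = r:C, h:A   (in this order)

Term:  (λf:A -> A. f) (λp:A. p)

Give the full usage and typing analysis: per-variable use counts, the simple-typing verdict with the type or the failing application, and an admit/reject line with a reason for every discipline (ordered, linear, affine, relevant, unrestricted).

use counts: r ×0; h ×0; f (λ-bound) ×1; p (λ-bound) ×1
left-to-right use order: f, p
typing: well-typed — term : A -> A
ordered ✗ (r, h left unused)
linear ✗ (r, h left unused)
affine ✓ (r, h, f, p: no repeats, contraction unneeded)
relevant ✗ (r, h left unused)
unrestricted ✓ (type-checks (A -> A) and nothing is barred)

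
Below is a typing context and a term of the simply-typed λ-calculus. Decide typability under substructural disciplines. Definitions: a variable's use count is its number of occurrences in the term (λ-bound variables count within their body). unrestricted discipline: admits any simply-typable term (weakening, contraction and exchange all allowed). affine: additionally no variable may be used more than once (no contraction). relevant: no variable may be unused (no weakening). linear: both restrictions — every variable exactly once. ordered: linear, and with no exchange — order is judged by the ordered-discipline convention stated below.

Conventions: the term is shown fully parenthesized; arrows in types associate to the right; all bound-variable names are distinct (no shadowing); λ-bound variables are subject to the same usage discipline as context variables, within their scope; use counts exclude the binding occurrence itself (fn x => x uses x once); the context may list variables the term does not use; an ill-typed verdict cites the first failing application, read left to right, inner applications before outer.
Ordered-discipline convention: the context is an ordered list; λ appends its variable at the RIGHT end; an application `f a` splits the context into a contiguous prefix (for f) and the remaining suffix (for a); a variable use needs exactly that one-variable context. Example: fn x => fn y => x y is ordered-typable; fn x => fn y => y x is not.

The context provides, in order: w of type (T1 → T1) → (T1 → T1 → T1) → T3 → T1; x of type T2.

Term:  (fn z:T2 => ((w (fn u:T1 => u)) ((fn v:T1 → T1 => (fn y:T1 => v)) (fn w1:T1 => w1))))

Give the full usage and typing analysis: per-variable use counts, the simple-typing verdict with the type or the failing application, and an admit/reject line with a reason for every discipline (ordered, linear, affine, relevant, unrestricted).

variable uses: w: 1, x: 0, z [bound]: 0, u [bound]: 1, v [bound]: 1, y [bound]: 0, w1 [bound]: 1
use order (left to right): w, u, v, w1
typing: well-typed at T2 → T3 → T1
ordered ✗ (x, z, y left unused)
linear ✗ (x, z, y left unused)
affine ✓ (at most one use each (w, x, z, u, v, y, w1))
relevant ✗ (x, z, y left unused)
unrestricted ✓ (simply typable at T2 → T3 → T1; W, C, E all held)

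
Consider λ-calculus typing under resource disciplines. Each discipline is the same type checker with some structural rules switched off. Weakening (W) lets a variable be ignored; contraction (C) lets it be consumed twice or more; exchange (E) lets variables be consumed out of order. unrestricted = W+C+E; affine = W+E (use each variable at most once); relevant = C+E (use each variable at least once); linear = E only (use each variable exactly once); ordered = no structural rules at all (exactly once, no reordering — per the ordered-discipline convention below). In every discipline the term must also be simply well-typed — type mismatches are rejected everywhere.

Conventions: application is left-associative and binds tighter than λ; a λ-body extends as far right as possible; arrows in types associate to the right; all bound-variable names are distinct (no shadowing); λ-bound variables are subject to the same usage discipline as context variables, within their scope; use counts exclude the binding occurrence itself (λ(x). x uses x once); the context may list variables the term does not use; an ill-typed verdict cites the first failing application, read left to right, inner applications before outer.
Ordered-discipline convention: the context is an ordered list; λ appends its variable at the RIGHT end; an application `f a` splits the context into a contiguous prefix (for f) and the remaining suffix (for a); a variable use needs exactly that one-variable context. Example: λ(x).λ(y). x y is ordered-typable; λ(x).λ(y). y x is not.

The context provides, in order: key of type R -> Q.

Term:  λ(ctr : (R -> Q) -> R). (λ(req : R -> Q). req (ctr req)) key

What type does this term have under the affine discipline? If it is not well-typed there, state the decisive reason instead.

not well-typed under affine — needs contraction — req ×2
use counts: key: 1; ctr (bound): 1; req (bound): 2
order of uses: req, ctr, req, key
typing: the term checks, with type ((R -> Q) -> R) -> Q
all disciplines: ordered ✗ | linear ✗ | affine ✗ | relevant ✓ | unrestricted ✓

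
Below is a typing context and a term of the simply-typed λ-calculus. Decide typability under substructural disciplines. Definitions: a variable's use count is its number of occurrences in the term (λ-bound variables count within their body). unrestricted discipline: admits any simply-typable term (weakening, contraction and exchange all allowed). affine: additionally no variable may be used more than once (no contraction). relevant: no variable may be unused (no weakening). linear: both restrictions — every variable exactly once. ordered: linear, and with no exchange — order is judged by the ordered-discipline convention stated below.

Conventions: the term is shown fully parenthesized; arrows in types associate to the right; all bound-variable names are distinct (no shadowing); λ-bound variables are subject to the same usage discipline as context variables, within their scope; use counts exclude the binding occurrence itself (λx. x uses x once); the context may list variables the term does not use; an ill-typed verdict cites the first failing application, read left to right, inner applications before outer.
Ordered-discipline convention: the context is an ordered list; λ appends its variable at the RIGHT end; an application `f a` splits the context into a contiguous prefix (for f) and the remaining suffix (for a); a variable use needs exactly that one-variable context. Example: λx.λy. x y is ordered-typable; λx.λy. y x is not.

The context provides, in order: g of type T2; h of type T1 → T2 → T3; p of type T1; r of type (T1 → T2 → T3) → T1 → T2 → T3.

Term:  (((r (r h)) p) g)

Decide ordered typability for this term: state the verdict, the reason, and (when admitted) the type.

no — uses contraction: r ×2
variable uses: g=1; h=1; p=1; r=2
left-to-right use order: r, r, h, p, g
typing: ✓ — T3
summary: ordered ✗ · linear ✗ · affine ✗ · relevant ✓ · unrestricted ✓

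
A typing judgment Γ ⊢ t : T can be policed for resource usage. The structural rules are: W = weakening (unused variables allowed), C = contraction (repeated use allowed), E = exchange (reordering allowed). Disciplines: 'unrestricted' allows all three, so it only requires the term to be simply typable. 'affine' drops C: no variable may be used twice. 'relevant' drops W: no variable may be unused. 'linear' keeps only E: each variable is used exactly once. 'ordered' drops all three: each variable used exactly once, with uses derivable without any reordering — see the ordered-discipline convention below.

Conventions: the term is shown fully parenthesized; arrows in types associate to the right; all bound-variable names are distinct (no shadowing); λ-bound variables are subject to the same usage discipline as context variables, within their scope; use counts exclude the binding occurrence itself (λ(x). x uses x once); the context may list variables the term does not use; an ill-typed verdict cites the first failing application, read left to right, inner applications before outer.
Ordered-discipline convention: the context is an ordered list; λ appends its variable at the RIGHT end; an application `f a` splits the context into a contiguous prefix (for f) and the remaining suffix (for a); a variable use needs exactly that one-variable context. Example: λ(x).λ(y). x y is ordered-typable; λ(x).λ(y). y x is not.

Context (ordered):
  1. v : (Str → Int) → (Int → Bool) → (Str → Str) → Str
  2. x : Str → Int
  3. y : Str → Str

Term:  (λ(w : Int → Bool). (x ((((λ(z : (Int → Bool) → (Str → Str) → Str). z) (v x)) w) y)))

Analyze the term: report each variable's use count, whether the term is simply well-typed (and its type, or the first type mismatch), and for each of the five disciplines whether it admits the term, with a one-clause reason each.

counts: v=1; x=2; y=1; w [bound]=1; z [bound]=1
order of uses: x, z, v, x, w, y
typing: well-typed — term : (Int → Bool) → Int
ordered: ✗ — uses contraction: x ×2
linear: ✗ — uses contraction: x ×2
affine: ✗ — uses contraction: x ×2
relevant: ✓ — every one of v, x, y, w, z appears
unrestricted: ✓ — simply typable at (Int → Bool) → Int; W, C, E all held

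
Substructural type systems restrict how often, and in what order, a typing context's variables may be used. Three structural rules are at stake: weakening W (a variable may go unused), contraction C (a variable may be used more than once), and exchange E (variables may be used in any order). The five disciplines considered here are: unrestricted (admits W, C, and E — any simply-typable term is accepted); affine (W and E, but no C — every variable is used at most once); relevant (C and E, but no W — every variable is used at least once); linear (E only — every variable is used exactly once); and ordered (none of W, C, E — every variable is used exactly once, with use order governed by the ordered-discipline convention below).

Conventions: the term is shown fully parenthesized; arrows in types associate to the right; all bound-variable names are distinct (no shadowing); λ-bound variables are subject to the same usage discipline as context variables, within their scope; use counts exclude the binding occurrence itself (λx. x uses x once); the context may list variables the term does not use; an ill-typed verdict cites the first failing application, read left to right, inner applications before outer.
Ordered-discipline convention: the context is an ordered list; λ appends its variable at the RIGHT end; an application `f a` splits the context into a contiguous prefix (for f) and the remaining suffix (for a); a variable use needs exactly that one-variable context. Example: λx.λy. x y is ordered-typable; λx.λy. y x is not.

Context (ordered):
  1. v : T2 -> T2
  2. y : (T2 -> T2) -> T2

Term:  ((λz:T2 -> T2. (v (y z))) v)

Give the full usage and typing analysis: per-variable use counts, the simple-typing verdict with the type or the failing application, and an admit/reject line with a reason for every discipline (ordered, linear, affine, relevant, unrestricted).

counts: v ×2; y ×1; z [bound] ×1
uses in reading order: v, y, z, v
typing: the term checks, with type T2
ordered: ✗, uses contraction: v ×2
linear: ✗, uses contraction: v ×2
affine: ✗, uses contraction: v ×2
relevant: ✓, at least one use each (v, y, z)
unrestricted: ✓, simply typable at T2; W, C, E all held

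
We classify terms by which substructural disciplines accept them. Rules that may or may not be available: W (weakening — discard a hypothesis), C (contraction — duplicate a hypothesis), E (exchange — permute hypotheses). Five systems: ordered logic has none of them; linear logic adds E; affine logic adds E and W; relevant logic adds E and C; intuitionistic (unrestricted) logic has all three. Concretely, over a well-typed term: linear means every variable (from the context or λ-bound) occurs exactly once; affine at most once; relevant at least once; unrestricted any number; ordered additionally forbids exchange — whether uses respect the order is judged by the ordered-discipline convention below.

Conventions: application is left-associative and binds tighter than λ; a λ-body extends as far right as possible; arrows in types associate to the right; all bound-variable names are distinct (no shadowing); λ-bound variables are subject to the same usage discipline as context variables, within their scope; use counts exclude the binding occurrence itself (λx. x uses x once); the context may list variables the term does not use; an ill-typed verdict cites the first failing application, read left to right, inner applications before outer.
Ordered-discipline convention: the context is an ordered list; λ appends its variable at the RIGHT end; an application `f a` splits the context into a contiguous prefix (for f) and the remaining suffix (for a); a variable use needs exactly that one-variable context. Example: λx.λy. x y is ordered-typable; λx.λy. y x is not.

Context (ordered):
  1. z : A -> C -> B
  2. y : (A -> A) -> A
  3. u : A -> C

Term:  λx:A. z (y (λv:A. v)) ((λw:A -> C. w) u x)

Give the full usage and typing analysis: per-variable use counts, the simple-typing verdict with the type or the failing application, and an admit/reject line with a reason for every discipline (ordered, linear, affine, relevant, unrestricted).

counts: z: 1; y: 1; u: 1; x [bound]: 1; v [bound]: 1; w [bound]: 1
uses in reading order: z, y, v, w, u, x
typing: well-typed — term : A -> B
ordered ✓ (z, y, u, x, v, w once each; derivable with no W/C/E)
linear ✓ (z, y, u, x, v, w: one use apiece)
affine ✓ (at most one use each (z, y, u, x, v, w))
relevant ✓ (at least one use each (z, y, u, x, v, w))
unrestricted ✓ (simply typable at A -> B; W, C, E all held)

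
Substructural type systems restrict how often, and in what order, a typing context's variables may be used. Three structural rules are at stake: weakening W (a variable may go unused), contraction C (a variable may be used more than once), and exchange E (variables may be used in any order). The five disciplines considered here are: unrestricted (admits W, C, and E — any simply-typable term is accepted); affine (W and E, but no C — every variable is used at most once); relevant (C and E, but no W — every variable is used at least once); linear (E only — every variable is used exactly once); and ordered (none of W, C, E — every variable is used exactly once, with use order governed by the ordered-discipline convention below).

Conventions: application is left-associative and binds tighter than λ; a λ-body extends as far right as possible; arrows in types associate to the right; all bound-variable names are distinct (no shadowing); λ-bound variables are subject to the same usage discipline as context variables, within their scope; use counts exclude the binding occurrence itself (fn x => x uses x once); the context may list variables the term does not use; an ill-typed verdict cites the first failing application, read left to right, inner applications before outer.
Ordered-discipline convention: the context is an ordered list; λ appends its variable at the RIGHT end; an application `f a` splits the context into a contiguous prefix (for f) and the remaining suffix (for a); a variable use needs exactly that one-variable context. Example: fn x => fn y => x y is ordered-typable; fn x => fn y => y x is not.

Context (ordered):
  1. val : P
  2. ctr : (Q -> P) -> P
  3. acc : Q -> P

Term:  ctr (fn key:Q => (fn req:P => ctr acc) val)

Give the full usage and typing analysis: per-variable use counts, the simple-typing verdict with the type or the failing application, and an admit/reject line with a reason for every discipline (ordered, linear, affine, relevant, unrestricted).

counts: val: 1, ctr: 2, acc: 1, key (λ-bound): 0, req (λ-bound): 0
left-to-right use order: ctr, ctr, acc, val
typing: well-typed at P
ordered: ✗ — uses contraction: ctr ×2; needs weakening: key, req unused
linear: ✗ — uses contraction: ctr ×2; needs weakening: key, req unused
affine: ✗ — uses contraction: ctr ×2
relevant: ✗ — needs weakening: key, req unused
unrestricted: ✓ — simply typable at P; W, C, E all held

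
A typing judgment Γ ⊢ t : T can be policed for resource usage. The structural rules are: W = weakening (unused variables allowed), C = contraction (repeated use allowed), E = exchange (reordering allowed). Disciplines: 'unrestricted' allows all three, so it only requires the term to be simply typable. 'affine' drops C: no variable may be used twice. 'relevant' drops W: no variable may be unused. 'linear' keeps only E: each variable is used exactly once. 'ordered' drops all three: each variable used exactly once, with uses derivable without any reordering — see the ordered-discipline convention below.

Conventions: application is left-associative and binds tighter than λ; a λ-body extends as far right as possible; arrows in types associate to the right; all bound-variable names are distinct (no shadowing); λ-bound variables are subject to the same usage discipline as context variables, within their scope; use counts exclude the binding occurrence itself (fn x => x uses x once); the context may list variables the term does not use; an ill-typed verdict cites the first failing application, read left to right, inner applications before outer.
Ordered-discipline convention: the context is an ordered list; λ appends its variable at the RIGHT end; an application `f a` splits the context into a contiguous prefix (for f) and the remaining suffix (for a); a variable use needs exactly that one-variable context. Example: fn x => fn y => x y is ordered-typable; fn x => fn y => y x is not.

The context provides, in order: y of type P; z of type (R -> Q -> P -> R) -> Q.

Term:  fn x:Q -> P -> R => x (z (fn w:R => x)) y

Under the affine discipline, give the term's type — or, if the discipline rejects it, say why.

not well-typed under affine — repeated use of x ×2
counts: y=1, z=1, x (bound)=2, w (bound)=0
order of uses: x, z, x, y
typing: ✓ — (Q -> P -> R) -> R
summary: ordered ✗; linear ✗; affine ✗; relevant ✗; unrestricted ✓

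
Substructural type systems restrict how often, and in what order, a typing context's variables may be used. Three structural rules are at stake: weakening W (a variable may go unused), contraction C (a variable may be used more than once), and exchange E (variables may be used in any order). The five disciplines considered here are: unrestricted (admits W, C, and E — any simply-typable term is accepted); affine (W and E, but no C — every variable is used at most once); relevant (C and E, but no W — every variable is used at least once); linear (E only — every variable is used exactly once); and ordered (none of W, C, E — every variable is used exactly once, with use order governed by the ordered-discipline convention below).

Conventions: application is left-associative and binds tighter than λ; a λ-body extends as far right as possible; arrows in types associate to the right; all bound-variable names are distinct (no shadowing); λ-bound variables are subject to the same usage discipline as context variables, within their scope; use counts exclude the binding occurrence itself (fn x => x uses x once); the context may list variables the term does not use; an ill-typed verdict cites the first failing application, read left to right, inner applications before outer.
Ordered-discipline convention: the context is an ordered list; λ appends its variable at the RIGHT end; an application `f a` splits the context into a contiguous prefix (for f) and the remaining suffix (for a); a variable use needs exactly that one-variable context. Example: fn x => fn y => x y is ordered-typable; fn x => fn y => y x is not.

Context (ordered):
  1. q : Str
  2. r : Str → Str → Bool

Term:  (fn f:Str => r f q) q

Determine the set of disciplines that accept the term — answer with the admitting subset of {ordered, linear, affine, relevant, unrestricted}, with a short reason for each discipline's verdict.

admitting disciplines: relevant, unrestricted
use counts: q: 2×; r: 1×; f (bound): 1×
left-to-right use order: r, f, q, q
typing: well-typed — term : Bool
ordered: ✗ — uses contraction: q ×2
linear: ✗ — uses contraction: q ×2
affine: ✗ — uses contraction: q ×2
relevant: ✓ — q, r, f: all used, weakening unneeded
unrestricted: ✓ — type-checks (Bool) and nothing is barred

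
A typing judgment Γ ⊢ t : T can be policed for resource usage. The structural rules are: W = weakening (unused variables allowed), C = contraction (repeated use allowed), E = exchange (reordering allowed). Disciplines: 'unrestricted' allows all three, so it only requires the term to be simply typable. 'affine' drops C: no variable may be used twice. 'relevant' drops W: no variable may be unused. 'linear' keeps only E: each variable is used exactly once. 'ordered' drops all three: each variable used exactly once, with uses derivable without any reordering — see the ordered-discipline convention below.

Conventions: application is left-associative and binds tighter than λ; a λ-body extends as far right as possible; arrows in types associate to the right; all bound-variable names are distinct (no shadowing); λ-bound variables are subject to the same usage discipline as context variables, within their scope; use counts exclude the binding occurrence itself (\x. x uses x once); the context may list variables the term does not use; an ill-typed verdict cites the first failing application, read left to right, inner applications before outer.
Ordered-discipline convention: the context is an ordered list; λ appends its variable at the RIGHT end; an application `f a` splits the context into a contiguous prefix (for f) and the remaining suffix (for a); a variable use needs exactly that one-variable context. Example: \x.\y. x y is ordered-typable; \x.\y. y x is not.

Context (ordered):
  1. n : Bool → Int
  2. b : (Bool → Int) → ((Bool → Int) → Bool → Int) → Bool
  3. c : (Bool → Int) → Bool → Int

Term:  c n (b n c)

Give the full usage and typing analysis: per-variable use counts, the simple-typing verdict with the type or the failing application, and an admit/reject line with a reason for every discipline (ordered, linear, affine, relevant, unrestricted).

usage: n=2, b=1, c=2
uses in reading order: c, n, b, n, c
typing: ✓ — Int
ordered: ✗ — uses contraction: n ×2, c ×2
linear: ✗ — uses contraction: n ×2, c ×2
affine: ✗ — uses contraction: n ×2, c ×2
relevant: ✓ — n, b, c: all used, weakening unneeded
unrestricted: ✓ — well-typed at Int; no restrictions here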